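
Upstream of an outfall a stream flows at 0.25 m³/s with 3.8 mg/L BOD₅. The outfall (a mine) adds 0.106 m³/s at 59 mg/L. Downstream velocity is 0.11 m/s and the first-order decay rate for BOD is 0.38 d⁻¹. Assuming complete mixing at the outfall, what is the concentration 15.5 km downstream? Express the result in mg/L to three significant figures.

After complete mixing, C₀ = (0.106·59 + 0.25·3.8) / 0.356 = 20.24 mg/L.
Travel time t = 1.55e+04 m / 0.11 m/s = 1.409e+05 s = 1.631 d.
C = 20.24·exp(−0.38·1.631) = 20.24·0.5381 = 10.89 mg/L.

10.9 mg/L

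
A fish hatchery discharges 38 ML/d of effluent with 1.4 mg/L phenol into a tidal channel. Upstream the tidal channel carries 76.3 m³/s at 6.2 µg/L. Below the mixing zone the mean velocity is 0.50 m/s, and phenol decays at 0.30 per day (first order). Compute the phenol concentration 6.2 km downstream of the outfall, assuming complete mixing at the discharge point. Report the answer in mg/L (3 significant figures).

0.0136 mg/L

38 ML/d = 0.4398 m³/s.
6.2 µg/L = 0.0062 mg/L.
After complete mixing, C₀ = (0.4398·1.4 + 76.3·0.0062) / 76.74 = 0.01419 mg/L.
Travel time t = 6200 m / 0.50 m/s = 1.24e+04 s = 0.1435 d.
C = 0.01419·exp(−0.30·0.1435) = 0.01419·0.9579 = 0.01359 mg/L.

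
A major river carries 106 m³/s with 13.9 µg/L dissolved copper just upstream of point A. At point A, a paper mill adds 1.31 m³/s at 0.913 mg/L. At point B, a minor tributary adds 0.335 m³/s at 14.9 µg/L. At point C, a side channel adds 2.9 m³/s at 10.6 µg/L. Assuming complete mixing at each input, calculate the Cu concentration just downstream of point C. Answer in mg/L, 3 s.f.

13.9 µg/L = 0.0139 mg/L.
After input A: C = (106·0.0139 + 1.31·0.913) / 107.3 = 0.02488 mg/L.
14.9 µg/L = 0.0149 mg/L.
After input B: C = (107.3·0.02488 + 0.335·0.0149) / 107.6 = 0.02484 mg/L.
10.6 µg/L = 0.0106 mg/L.
After input C: C = (107.6·0.02484 + 2.9·0.0106) / 110.5 = 0.02447 mg/L.

0.0245 mg/L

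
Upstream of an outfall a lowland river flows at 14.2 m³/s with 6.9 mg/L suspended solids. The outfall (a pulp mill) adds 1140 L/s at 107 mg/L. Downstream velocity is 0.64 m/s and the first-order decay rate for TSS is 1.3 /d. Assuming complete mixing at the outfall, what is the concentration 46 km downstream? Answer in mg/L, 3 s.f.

1140 L/s = 1.14 m³/s.
After complete mixing, C₀ = (1.14·107 + 14.2·6.9) / 15.34 = 14.34 mg/L.
Travel time t = 4.6e+04 m / 0.64 m/s = 7.188e+04 s = 0.8319 d.
C = 14.34·exp(−1.3·0.8319) = 14.34·0.3391 = 4.862 mg/L.

4.86 mg/L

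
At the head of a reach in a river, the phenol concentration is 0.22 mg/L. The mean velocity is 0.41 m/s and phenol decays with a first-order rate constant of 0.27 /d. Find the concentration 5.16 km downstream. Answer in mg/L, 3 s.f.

0.212 mg/L

Travel time t = 5.16 km / 0.41 m/s = 5160/0.41 = 1.259e+04 s = 0.1457 d.
First-order decay: C = 0.22·exp(−0.27·0.1457) = 0.22·0.9614 = 0.2115 mg/L.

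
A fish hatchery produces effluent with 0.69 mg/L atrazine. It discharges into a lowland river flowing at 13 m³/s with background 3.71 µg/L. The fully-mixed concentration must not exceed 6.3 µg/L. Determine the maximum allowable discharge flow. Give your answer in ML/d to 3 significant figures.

4.25 ML/d

3.71 µg/L = 0.00371 mg/L.
6.3 µg/L = 0.0063 mg/L.
Mass balance at complete mixing: C_std·(Q_w + Q_r) = Q_w·C_e + Q_r·C_b.
Rearranging, Q_w = Q_r·(C_std − C_b)/(C_e − C_std) = 13·(0.0063 − 0.00371) / (0.69 − 0.0063) = 0.04925 m³/s.
= 4.255 ML/d.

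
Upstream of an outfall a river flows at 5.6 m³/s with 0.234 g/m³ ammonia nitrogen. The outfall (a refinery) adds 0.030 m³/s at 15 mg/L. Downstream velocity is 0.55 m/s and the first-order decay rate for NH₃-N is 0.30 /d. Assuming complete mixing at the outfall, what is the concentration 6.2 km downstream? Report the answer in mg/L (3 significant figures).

After complete mixing, C₀ = (0.03·15 + 5.6·0.234) / 5.63 = 0.3127 mg/L.
Travel time t = 6200 m / 0.55 m/s = 1.127e+04 s = 0.1305 d.
C = 0.3127·exp(−0.30·0.1305) = 0.3127·0.9616 = 0.3007 mg/L.

0.301 mg/L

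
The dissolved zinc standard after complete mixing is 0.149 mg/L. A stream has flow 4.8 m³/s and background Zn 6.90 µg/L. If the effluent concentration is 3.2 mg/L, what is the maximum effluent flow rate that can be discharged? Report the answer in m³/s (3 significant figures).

0.224 m³/s

6.90 µg/L = 0.0069 mg/L.
Mass balance at complete mixing: C_std·(Q_w + Q_r) = Q_w·C_e + Q_r·C_b.
Rearranging, Q_w = Q_r·(C_std − C_b)/(C_e − C_std) = 4.8·(0.149 − 0.0069) / (3.2 − 0.149) = 0.2236 m³/s.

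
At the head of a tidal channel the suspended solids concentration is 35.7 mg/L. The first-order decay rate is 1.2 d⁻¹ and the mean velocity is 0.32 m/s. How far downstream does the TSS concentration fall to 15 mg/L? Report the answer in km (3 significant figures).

20.0 km

From C = C₀·e^(−kt), t = ln(C₀/C)/k = ln(35.7/15)/1.2 = 0.8671/1.2 = 0.7226 d.
Distance = v·t = 0.32 m/s × 6.243e+04 s = 1.998e+04 m = 19.98 km.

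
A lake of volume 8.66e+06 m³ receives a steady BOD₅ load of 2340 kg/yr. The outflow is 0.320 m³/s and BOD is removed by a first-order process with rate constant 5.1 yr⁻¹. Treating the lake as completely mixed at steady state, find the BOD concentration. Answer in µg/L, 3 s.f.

Outflow Q = 0.320 m³/s × 3.156e+07 s/yr = 1.01e+07 m³/yr.
Steady-state CSTR mass balance: W = Q·C + k·V·C, so C = W/(Q + kV).
Q + kV = 1.01e+07 + 5.1·8.66e+06 = 5.426e+07 m³/yr.
C = 2340/5.426e+07 = 4.312e-05 kg/m³ = 0.04312 mg/L = 43.12 µg/L.

43.1 µg/L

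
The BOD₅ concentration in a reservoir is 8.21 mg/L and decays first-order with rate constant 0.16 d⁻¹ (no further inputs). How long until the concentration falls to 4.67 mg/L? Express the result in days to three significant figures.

t = ln(C₀/C)/k = ln(8.21/4.67)/0.16 = 0.5642/0.16 = 3.526 d.

3.53 d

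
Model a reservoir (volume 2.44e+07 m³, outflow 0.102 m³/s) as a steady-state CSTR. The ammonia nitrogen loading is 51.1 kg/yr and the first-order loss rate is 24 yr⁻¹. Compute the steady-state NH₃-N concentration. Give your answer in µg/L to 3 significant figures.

0.0868 µg/L

Outflow Q = 0.102 m³/s × 3.156e+07 s/yr = 3.219e+06 m³/yr.
Steady-state CSTR mass balance: W = Q·C + k·V·C, so C = W/(Q + kV).
Q + kV = 3.219e+06 + 24·2.44e+07 = 5.888e+08 m³/yr.
C = 51.1/5.888e+08 = 8.678e-08 kg/m³ = 8.678e-05 mg/L = 0.08678 µg/L.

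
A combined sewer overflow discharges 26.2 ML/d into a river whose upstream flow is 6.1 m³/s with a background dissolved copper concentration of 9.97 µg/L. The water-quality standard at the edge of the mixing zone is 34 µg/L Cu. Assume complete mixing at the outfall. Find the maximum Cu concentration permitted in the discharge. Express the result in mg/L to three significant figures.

26.2 ML/d = 0.3032 m³/s.
9.97 µg/L = 0.00997 mg/L.
34 µg/L = 0.034 mg/L.
Mass balance: 0.034·6.403 = 0.3032·Cₑ + 6.1·0.00997.
Cₑ = (0.2177 − 0.06082) / 0.3032 = 0.5174 mg/L.

0.517 mg/L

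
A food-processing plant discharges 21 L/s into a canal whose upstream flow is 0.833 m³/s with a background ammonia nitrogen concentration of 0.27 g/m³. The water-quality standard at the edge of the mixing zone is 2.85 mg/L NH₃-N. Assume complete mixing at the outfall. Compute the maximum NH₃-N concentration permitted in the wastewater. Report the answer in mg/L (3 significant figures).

21 L/s = 0.021 m³/s.
Mass balance: 2.85·0.854 = 0.021·Cₑ + 0.833·0.27.
Cₑ = (2.434 − 0.2249) / 0.021 = 105.2 mg/L.

105 mg/L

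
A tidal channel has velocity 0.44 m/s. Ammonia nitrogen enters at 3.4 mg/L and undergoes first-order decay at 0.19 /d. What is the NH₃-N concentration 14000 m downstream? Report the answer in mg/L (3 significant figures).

3.17 mg/L

Travel time t = 14000 m / 0.44 m/s = 1.4e+04/0.44 = 3.182e+04 s = 0.3683 d.
First-order decay: C = 3.4·exp(−0.19·0.3683) = 3.4·0.9324 = 3.17 mg/L.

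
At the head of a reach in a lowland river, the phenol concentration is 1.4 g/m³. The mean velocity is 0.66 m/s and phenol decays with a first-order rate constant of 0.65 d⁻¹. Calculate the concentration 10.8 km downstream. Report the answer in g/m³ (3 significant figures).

Travel time t = 10.8 km / 0.66 m/s = 1.08e+04/0.66 = 1.636e+04 s = 0.1894 d.
First-order decay: C = 1.4·exp(−0.65·0.1894) = 1.4·0.8842 = 1.238 g/m³.

1.24 g/m³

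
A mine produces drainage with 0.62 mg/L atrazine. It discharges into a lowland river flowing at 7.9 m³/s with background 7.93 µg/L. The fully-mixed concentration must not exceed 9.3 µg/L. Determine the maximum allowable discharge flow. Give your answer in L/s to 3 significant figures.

17.7 L/s

7.93 µg/L = 0.00793 mg/L.
9.3 µg/L = 0.0093 mg/L.
Mass balance at complete mixing: C_std·(Q_w + Q_r) = Q_w·C_e + Q_r·C_b.
Rearranging, Q_w = Q_r·(C_std − C_b)/(C_e − C_std) = 7.9·(0.0093 − 0.00793) / (0.62 − 0.0093) = 0.01772 m³/s.
= 17.72 L/s.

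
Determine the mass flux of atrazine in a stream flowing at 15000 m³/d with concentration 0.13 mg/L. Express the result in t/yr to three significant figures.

15000 m³/d = 0.1736 m³/s.
Mass flux = Q·C = 0.1736 m³/s × 0.13 g/m³ = 0.02257 g/s.
= 0.02257 g/s × 31.56 = 0.7122 t/yr.

0.712 t/yr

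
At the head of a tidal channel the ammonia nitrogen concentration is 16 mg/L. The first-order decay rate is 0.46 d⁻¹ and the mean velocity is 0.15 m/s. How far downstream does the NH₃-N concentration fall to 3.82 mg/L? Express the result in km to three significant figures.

40.4 km

From C = C₀·e^(−kt), t = ln(C₀/C)/k = ln(16/3.82)/0.46 = 1.432/0.46 = 3.114 d.
Distance = v·t = 0.15 m/s × 2.69e+05 s = 4.035e+04 m = 40.35 km.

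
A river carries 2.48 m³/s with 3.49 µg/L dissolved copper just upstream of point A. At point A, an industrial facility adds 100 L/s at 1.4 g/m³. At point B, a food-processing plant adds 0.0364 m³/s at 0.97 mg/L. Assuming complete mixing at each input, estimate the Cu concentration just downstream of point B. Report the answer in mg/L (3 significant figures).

0.0703 mg/L

3.49 µg/L = 0.00349 mg/L.
100 L/s = 0.1 m³/s.
After input A: C = (2.48·0.00349 + 0.1·1.4) / 2.58 = 0.05762 mg/L.
After input B: C = (2.58·0.05762 + 0.0364·0.97) / 2.616 = 0.07031 mg/L.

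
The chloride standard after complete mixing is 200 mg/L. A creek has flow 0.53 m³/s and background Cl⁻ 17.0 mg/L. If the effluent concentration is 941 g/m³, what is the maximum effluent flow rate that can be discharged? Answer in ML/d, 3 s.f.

Mass balance at complete mixing: C_std·(Q_w + Q_r) = Q_w·C_e + Q_r·C_b.
Rearranging, Q_w = Q_r·(C_std − C_b)/(C_e − C_std) = 0.53·(200 − 17) / (941 − 200) = 0.1309 m³/s.
= 11.31 ML/d.

11.3 ML/d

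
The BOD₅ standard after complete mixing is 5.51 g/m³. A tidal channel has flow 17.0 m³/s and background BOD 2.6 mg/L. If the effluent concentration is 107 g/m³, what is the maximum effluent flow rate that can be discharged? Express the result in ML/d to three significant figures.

42.1 ML/d

Mass balance at complete mixing: C_std·(Q_w + Q_r) = Q_w·C_e + Q_r·C_b.
Rearranging, Q_w = Q_r·(C_std − C_b)/(C_e − C_std) = 17.0·(5.51 − 2.6) / (107 − 5.51) = 0.4874 m³/s.
= 42.11 ML/d.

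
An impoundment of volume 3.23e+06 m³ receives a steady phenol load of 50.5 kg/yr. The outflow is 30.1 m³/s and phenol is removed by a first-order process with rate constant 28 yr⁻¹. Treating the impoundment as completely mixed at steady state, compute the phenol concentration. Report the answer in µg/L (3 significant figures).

Outflow Q = 30.1 m³/s × 3.156e+07 s/yr = 9.499e+08 m³/yr.
Steady-state CSTR mass balance: W = Q·C + k·V·C, so C = W/(Q + kV).
Q + kV = 9.499e+08 + 28·3.23e+06 = 1.04e+09 m³/yr.
C = 50.5/1.04e+09 = 4.854e-08 kg/m³ = 4.854e-05 mg/L = 0.04854 µg/L.

0.0485 µg/L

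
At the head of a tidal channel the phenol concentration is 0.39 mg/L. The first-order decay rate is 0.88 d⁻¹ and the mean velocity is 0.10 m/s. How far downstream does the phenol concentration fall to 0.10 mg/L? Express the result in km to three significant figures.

From C = C₀·e^(−kt), t = ln(C₀/C)/k = ln(0.39/0.10)/0.88 = 1.361/0.88 = 1.547 d.
Distance = v·t = 0.10 m/s × 1.336e+05 s = 1.336e+04 m = 13.36 km.

13.4 km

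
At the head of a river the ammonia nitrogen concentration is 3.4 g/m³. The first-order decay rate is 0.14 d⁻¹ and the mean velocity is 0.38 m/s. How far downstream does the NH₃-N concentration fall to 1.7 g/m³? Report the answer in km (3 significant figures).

From C = C₀·e^(−kt), t = ln(C₀/C)/k = ln(3.4/1.7)/0.14 = 0.6931/0.14 = 4.951 d.
Distance = v·t = 0.38 m/s × 4.278e+05 s = 1.626e+05 m = 162.6 km.

163 km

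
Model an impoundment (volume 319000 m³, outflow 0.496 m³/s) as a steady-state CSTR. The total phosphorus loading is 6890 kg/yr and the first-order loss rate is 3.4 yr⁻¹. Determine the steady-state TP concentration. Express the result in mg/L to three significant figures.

0.412 mg/L

Outflow Q = 0.496 m³/s × 3.156e+07 s/yr = 1.565e+07 m³/yr.
Steady-state CSTR mass balance: W = Q·C + k·V·C, so C = W/(Q + kV).
Q + kV = 1.565e+07 + 3.4·319000 = 1.674e+07 m³/yr.
C = 6890/1.674e+07 = 0.0004117 kg/m³ = 0.4117 mg/L.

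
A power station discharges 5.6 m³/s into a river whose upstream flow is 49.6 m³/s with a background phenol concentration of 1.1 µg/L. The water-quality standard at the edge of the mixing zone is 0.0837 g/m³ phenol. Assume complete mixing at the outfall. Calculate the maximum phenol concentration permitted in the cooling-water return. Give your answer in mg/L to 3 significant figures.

1.1 µg/L = 0.0011 mg/L.
Mass balance: 0.0837·55.2 = 5.6·Cₑ + 49.6·0.0011.
Cₑ = (4.62 − 0.05456) / 5.6 = 0.8153 mg/L.

0.815 mg/L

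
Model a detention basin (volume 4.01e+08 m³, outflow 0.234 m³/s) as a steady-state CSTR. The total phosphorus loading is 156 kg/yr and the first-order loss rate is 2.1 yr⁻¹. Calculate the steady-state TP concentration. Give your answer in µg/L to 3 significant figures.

0.184 µg/L

Outflow Q = 0.234 m³/s × 3.156e+07 s/yr = 7.384e+06 m³/yr.
Steady-state CSTR mass balance: W = Q·C + k·V·C, so C = W/(Q + kV).
Q + kV = 7.384e+06 + 2.1·4.01e+08 = 8.495e+08 m³/yr.
C = 156/8.495e+08 = 1.836e-07 kg/m³ = 0.0001836 mg/L = 0.1836 µg/L.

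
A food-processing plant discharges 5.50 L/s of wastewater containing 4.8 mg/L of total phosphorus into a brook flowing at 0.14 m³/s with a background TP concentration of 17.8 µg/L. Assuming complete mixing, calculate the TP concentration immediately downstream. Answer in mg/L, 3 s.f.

5.50 L/s = 0.0055 m³/s.
17.8 µg/L = 0.0178 mg/L.
Flow-weighted mixing gives C = (0.0055·4.8 + 0.14·0.0178) / (0.0055 + 0.14) = 0.02889/0.1455 = 0.1986 mg/L.

0.199 mg/L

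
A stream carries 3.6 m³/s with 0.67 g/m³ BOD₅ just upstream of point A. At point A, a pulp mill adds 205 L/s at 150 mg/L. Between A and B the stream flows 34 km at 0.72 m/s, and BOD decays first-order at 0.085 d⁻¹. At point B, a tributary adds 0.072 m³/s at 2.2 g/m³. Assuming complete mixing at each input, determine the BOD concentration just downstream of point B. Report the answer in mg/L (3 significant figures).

8.21 mg/L

205 L/s = 0.205 m³/s.
After input A: C = (3.6·0.67 + 0.205·150) / 3.805 = 8.715 mg/L.
Over the 34 km reach to input B (t = 4.722e+04 s = 0.5466 d), decay gives C = 8.715·exp(−0.085·0.5466) = 8.32 mg/L.
After input B: C = (3.805·8.32 + 0.072·2.2) / 3.877 = 8.206 mg/L.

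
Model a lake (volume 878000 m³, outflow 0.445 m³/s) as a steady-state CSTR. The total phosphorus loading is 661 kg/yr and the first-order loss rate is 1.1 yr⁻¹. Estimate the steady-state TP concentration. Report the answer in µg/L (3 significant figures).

Outflow Q = 0.445 m³/s × 3.156e+07 s/yr = 1.404e+07 m³/yr.
Steady-state CSTR mass balance: W = Q·C + k·V·C, so C = W/(Q + kV).
Q + kV = 1.404e+07 + 1.1·878000 = 1.501e+07 m³/yr.
C = 661/1.501e+07 = 4.404e-05 kg/m³ = 0.04404 mg/L = 44.04 µg/L.

44.0 µg/L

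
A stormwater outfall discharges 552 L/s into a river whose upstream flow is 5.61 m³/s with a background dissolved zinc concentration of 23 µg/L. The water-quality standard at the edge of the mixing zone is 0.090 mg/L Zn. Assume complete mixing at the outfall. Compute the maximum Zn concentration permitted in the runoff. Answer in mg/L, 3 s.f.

552 L/s = 0.552 m³/s.
23 µg/L = 0.023 mg/L.
Mass balance: 0.09·6.162 = 0.552·Cₑ + 5.61·0.023.
Cₑ = (0.5546 − 0.129) / 0.552 = 0.7709 mg/L.

0.771 mg/L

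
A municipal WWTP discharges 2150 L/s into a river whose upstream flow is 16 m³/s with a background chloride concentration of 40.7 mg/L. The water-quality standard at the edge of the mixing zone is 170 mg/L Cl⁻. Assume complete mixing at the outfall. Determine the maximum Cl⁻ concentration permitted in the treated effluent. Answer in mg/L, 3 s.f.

1130 mg/L

2150 L/s = 2.15 m³/s.
Mass balance: 170·18.15 = 2.15·Cₑ + 16·40.7.
Cₑ = (3085 − 651.2) / 2.15 = 1132 mg/L.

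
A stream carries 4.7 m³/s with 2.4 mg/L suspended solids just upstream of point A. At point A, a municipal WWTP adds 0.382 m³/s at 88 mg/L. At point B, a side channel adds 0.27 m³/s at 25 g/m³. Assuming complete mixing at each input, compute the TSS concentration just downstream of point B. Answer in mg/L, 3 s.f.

9.65 mg/L

After input A: C = (4.7·2.4 + 0.382·88) / 5.082 = 8.834 mg/L.
After input B: C = (5.082·8.834 + 0.27·25) / 5.352 = 9.65 mg/L.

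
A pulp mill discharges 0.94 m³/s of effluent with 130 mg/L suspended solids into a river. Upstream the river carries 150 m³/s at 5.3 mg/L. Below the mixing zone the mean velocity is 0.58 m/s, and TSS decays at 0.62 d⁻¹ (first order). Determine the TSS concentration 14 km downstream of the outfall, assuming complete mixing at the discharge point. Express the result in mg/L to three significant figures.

After complete mixing, C₀ = (0.94·130 + 150·5.3) / 150.9 = 6.077 mg/L.
Travel time t = 1.4e+04 m / 0.58 m/s = 2.414e+04 s = 0.2794 d.
C = 6.077·exp(−0.62·0.2794) = 6.077·0.841 = 5.11 mg/L.

5.11 mg/L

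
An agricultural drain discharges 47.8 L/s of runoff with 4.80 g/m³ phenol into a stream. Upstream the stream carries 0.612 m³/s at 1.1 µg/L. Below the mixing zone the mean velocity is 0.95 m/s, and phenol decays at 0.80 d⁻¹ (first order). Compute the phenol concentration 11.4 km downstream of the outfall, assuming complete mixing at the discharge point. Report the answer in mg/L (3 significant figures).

0.312 mg/L

47.8 L/s = 0.0478 m³/s.
1.1 µg/L = 0.0011 mg/L.
After complete mixing, C₀ = (0.0478·4.8 + 0.612·0.0011) / 0.6598 = 0.3488 mg/L.
Travel time t = 1.14e+04 m / 0.95 m/s = 1.2e+04 s = 0.1389 d.
C = 0.3488·exp(−0.80·0.1389) = 0.3488·0.8948 = 0.3121 mg/L.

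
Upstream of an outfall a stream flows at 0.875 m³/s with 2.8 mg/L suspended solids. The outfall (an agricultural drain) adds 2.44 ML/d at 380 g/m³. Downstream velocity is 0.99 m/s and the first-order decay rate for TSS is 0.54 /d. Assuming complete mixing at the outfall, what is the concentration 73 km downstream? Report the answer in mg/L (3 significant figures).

9.20 mg/L

2.44 ML/d = 0.02824 m³/s.
After complete mixing, C₀ = (0.02824·380 + 0.875·2.8) / 0.9032 = 14.59 mg/L.
Travel time t = 7.3e+04 m / 0.99 m/s = 7.374e+04 s = 0.8534 d.
C = 14.59·exp(−0.54·0.8534) = 14.59·0.6307 = 9.205 mg/L.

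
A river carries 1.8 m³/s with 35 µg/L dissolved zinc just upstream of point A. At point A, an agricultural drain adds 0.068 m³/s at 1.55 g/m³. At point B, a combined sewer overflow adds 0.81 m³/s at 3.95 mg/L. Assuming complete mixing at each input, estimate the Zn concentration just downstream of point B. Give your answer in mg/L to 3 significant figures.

35 µg/L = 0.035 mg/L.
After input A: C = (1.8·0.035 + 0.068·1.55) / 1.868 = 0.09015 mg/L.
After input B: C = (1.868·0.09015 + 0.81·3.95) / 2.678 = 1.258 mg/L.

1.26 mg/L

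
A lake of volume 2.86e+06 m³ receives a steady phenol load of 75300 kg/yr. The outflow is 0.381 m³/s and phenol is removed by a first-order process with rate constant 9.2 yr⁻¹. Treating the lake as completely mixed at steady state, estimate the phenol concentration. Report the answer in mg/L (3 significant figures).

Outflow Q = 0.381 m³/s × 3.156e+07 s/yr = 1.202e+07 m³/yr.
Steady-state CSTR mass balance: W = Q·C + k·V·C, so C = W/(Q + kV).
Q + kV = 1.202e+07 + 9.2·2.86e+06 = 3.834e+07 m³/yr.
C = 75300/3.834e+07 = 0.001964 kg/m³ = 1.964 mg/L.

1.96 mg/L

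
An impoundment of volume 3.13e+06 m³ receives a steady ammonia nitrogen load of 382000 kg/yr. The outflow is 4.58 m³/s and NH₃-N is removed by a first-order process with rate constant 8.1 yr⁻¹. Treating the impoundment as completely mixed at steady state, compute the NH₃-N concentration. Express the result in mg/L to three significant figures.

2.25 mg/L

Outflow Q = 4.58 m³/s × 3.156e+07 s/yr = 1.445e+08 m³/yr.
Steady-state CSTR mass balance: W = Q·C + k·V·C, so C = W/(Q + kV).
Q + kV = 1.445e+08 + 8.1·3.13e+06 = 1.699e+08 m³/yr.
C = 382000/1.699e+08 = 0.002249 kg/m³ = 2.249 mg/L.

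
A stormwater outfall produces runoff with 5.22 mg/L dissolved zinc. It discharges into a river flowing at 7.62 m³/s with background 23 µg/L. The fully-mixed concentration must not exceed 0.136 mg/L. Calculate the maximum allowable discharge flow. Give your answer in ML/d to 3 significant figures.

14.6 ML/d

23 µg/L = 0.023 mg/L.
Mass balance at complete mixing: C_std·(Q_w + Q_r) = Q_w·C_e + Q_r·C_b.
Rearranging, Q_w = Q_r·(C_std − C_b)/(C_e − C_std) = 7.62·(0.136 − 0.023) / (5.22 − 0.136) = 0.1694 m³/s.
= 14.63 ML/d.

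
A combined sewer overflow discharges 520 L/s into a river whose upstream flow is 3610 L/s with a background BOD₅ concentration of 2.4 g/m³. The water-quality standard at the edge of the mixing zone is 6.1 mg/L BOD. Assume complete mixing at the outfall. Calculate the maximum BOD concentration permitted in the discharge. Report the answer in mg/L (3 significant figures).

520 L/s = 0.52 m³/s.
3610 L/s = 3.61 m³/s.
Mass balance: 6.1·4.13 = 0.52·Cₑ + 3.61·2.4.
Cₑ = (25.19 − 8.664) / 0.52 = 31.79 mg/L.

31.8 mg/L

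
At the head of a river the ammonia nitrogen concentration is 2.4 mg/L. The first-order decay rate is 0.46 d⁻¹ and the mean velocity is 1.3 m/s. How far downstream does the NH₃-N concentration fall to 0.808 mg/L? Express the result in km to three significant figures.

From C = C₀·e^(−kt), t = ln(C₀/C)/k = ln(2.4/0.808)/0.46 = 1.089/0.46 = 2.367 d.
Distance = v·t = 1.3 m/s × 2.045e+05 s = 2.658e+05 m = 265.8 km.

266 km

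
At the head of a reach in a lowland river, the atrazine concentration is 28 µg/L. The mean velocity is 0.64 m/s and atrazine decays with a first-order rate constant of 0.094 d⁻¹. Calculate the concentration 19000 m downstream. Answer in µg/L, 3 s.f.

Travel time t = 19000 m / 0.64 m/s = 1.9e+04/0.64 = 2.969e+04 s = 0.3436 d.
First-order decay: C = 28·exp(−0.094·0.3436) = 28·0.9682 = 27.11 µg/L.

27.1 µg/L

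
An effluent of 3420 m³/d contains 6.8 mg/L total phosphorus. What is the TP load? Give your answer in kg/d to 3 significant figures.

3420 m³/d = 0.03958 m³/s.
Mass flux = Q·C = 0.03958 m³/s × 6.8 g/m³ = 0.2692 g/s.
= 0.2692 g/s × 86.4 = 23.26 kg/d.

23.3 kg/d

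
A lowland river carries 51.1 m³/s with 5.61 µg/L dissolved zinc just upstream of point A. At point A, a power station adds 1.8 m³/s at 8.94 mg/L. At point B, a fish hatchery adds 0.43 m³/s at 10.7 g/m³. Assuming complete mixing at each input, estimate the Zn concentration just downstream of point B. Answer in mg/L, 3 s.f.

5.61 µg/L = 0.00561 mg/L.
After input A: C = (51.1·0.00561 + 1.8·8.94) / 52.9 = 0.3096 mg/L.
After input B: C = (52.9·0.3096 + 0.43·10.7) / 53.33 = 0.3934 mg/L.

0.393 mg/L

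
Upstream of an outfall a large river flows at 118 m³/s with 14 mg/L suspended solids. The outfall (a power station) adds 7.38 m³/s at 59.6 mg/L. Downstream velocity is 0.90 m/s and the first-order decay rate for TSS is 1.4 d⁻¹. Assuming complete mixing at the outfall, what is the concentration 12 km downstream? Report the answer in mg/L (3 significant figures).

After complete mixing, C₀ = (7.38·59.6 + 118·14) / 125.4 = 16.68 mg/L.
Travel time t = 1.2e+04 m / 0.90 m/s = 1.333e+04 s = 0.1543 d.
C = 16.68·exp(−1.4·0.1543) = 16.68·0.8057 = 13.44 mg/L.

13.4 mg/L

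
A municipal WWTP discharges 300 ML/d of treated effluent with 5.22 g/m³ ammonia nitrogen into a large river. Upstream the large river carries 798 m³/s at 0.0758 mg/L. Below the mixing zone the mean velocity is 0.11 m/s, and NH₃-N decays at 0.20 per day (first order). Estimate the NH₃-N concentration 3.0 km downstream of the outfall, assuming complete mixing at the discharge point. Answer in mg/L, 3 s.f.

0.0921 mg/L

300 ML/d = 3.472 m³/s.
After complete mixing, C₀ = (3.472·5.22 + 798·0.0758) / 801.5 = 0.09809 mg/L.
Travel time t = 3000 m / 0.11 m/s = 2.727e+04 s = 0.3157 d.
C = 0.09809·exp(−0.20·0.3157) = 0.09809·0.9388 = 0.09209 mg/L.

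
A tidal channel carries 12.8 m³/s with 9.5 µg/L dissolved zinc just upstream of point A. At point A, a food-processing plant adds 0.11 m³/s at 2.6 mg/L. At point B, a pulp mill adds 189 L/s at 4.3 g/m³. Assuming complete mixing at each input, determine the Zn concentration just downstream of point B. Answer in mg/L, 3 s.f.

0.0932 mg/L

9.5 µg/L = 0.0095 mg/L.
After input A: C = (12.8·0.0095 + 0.11·2.6) / 12.91 = 0.03157 mg/L.
189 L/s = 0.189 m³/s.
After input B: C = (12.91·0.03157 + 0.189·4.3) / 13.1 = 0.09316 mg/L.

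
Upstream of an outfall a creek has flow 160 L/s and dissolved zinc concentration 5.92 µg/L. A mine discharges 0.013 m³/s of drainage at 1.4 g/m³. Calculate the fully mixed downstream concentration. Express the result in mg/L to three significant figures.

160 L/s = 0.16 m³/s.
5.92 µg/L = 0.00592 mg/L.
Conservation of mass across the mixing zone: C = (0.013·1.4 + 0.16·0.00592) / (0.013 + 0.16) = 0.01915/0.173 = 0.1107 mg/L.

0.111 mg/L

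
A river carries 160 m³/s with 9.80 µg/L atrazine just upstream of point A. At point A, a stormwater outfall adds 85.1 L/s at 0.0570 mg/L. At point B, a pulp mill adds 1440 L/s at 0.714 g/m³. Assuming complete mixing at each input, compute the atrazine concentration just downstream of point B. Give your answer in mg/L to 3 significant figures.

9.80 µg/L = 0.0098 mg/L.
85.1 L/s = 0.0851 m³/s.
After input A: C = (160·0.0098 + 0.0851·0.057) / 160.1 = 0.009825 mg/L.
1440 L/s = 1.44 m³/s.
After input B: C = (160.1·0.009825 + 1.44·0.714) / 161.5 = 0.0161 mg/L.

0.0161 mg/L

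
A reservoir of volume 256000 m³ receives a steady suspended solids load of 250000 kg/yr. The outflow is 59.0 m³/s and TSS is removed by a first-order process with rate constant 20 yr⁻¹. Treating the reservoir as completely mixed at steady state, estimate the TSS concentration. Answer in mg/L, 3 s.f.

Outflow Q = 59.0 m³/s × 3.156e+07 s/yr = 1.862e+09 m³/yr.
Steady-state CSTR mass balance: W = Q·C + k·V·C, so C = W/(Q + kV).
Q + kV = 1.862e+09 + 20·256000 = 1.867e+09 m³/yr.
C = 250000/1.867e+09 = 0.0001339 kg/m³ = 0.1339 mg/L.

0.134 mg/L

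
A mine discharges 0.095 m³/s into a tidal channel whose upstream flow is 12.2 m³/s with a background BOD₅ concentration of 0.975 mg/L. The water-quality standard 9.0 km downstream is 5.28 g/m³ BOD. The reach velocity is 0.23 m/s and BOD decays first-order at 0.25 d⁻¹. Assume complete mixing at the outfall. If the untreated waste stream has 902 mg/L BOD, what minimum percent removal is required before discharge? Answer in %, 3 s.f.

Travel time to the compliance point: t = 9000/0.23 = 3.913e+04 s = 0.4529 d; decay factor exp(−0.25·0.4529) = 0.893.
So the concentration just after mixing may be at most 5.28/0.893 = 5.913 mg/L.
Mass balance: 5.913·12.29 = 0.095·Cₑ + 12.2·0.975.
Cₑ = (72.7 − 11.89) / 0.095 = 640.1 mg/L.
Required removal = 1 − 640.1/902 = 29.04 %.

29.0 %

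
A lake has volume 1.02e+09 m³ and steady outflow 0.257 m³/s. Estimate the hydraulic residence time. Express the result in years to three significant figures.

Q = 0.257 m³/s × 3.156e+07 s/yr = 8.11e+06 m³/yr.
Hydraulic residence time τ = V/Q = 1.02e+09/8.11e+06 = 125.8 yr.

126 yr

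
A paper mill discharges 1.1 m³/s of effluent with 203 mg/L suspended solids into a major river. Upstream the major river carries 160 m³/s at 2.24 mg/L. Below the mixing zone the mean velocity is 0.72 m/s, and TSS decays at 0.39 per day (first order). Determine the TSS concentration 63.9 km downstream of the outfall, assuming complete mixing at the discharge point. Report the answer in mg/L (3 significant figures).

After complete mixing, C₀ = (1.1·203 + 160·2.24) / 161.1 = 3.611 mg/L.
Travel time t = 6.39e+04 m / 0.72 m/s = 8.875e+04 s = 1.027 d.
C = 3.611·exp(−0.39·1.027) = 3.611·0.6699 = 2.419 mg/L.

2.42 mg/L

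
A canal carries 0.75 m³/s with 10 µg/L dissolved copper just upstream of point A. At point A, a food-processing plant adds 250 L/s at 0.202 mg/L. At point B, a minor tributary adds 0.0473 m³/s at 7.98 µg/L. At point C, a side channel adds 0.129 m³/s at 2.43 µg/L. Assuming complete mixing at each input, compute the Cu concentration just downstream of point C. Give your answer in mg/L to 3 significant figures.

0.0499 mg/L

10 µg/L = 0.01 mg/L.
250 L/s = 0.25 m³/s.
After input A: C = (0.75·0.01 + 0.25·0.202) / 1 = 0.058 mg/L.
7.98 µg/L = 0.00798 mg/L.
After input B: C = (1·0.058 + 0.0473·0.00798) / 1.047 = 0.05574 mg/L.
2.43 µg/L = 0.00243 mg/L.
After input C: C = (1.047·0.05574 + 0.129·0.00243) / 1.176 = 0.04989 mg/L.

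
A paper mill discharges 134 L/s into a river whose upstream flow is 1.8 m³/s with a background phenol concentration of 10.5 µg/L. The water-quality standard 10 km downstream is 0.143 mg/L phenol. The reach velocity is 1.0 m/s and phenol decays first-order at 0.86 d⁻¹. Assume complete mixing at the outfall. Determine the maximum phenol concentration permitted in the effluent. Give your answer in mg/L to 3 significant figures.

134 L/s = 0.134 m³/s.
10.5 µg/L = 0.0105 mg/L.
Travel time to the compliance point: t = 1e+04/1.0 = 1e+04 s = 0.1157 d; decay factor exp(−0.86·0.1157) = 0.9053.
So the concentration just after mixing may be at most 0.143/0.9053 = 0.158 mg/L.
Mass balance: 0.158·1.934 = 0.134·Cₑ + 1.8·0.0105.
Cₑ = (0.3055 − 0.0189) / 0.134 = 2.139 mg/L.

2.14 mg/L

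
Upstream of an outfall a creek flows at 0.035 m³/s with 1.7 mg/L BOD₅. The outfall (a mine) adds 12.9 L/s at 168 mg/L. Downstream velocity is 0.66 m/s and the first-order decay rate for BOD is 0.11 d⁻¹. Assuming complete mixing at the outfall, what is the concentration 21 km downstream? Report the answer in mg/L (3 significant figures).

44.6 mg/L

12.9 L/s = 0.0129 m³/s.
After complete mixing, C₀ = (0.0129·168 + 0.035·1.7) / 0.0479 = 46.49 mg/L.
Travel time t = 2.1e+04 m / 0.66 m/s = 3.182e+04 s = 0.3683 d.
C = 46.49·exp(−0.11·0.3683) = 46.49·0.9603 = 44.64 mg/L.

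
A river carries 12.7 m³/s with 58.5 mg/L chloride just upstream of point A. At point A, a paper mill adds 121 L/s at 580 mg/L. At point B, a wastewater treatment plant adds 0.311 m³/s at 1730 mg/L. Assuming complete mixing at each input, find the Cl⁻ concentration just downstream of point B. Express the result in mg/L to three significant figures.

103 mg/L

121 L/s = 0.121 m³/s.
After input A: C = (12.7·58.5 + 0.121·580) / 12.82 = 63.42 mg/L.
After input B: C = (12.82·63.42 + 0.311·1730) / 13.13 = 102.9 mg/L.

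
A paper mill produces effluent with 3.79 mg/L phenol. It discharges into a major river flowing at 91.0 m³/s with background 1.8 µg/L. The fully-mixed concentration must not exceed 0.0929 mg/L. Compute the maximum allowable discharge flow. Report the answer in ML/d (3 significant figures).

1.8 µg/L = 0.0018 mg/L.
Mass balance at complete mixing: C_std·(Q_w + Q_r) = Q_w·C_e + Q_r·C_b.
Rearranging, Q_w = Q_r·(C_std − C_b)/(C_e − C_std) = 91.0·(0.0929 − 0.0018) / (3.79 − 0.0929) = 2.242 m³/s.
= 193.7 ML/d.

194 ML/d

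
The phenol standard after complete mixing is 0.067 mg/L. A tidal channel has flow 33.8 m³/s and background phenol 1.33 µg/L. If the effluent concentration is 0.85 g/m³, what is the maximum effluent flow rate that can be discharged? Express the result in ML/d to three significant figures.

1.33 µg/L = 0.00133 mg/L.
Mass balance at complete mixing: C_std·(Q_w + Q_r) = Q_w·C_e + Q_r·C_b.
Rearranging, Q_w = Q_r·(C_std − C_b)/(C_e − C_std) = 33.8·(0.067 − 0.00133) / (0.85 − 0.067) = 2.835 m³/s.
= 244.9 ML/d.

245 ML/d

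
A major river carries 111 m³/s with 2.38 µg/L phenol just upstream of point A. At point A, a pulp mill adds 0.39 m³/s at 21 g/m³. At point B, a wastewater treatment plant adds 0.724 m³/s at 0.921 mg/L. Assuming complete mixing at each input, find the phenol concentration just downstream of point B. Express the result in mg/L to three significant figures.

2.38 µg/L = 0.00238 mg/L.
After input A: C = (111·0.00238 + 0.39·21) / 111.4 = 0.0759 mg/L.
After input B: C = (111.4·0.0759 + 0.724·0.921) / 112.1 = 0.08135 mg/L.

0.0814 mg/L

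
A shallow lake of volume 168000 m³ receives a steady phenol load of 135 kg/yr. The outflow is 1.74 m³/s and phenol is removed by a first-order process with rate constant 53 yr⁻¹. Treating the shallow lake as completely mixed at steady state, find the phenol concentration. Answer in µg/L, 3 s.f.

2.12 µg/L

Outflow Q = 1.74 m³/s × 3.156e+07 s/yr = 5.491e+07 m³/yr.
Steady-state CSTR mass balance: W = Q·C + k·V·C, so C = W/(Q + kV).
Q + kV = 5.491e+07 + 53·168000 = 6.381e+07 m³/yr.
C = 135/6.381e+07 = 2.116e-06 kg/m³ = 0.002116 mg/L = 2.116 µg/L.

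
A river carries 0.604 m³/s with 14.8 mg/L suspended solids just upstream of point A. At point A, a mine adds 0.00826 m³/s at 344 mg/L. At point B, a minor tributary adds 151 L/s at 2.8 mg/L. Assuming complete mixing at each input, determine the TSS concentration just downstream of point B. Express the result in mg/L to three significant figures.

16.0 mg/L

After input A: C = (0.604·14.8 + 0.00826·344) / 0.6123 = 19.24 mg/L.
151 L/s = 0.151 m³/s.
After input B: C = (0.6123·19.24 + 0.151·2.8) / 0.7633 = 15.99 mg/L.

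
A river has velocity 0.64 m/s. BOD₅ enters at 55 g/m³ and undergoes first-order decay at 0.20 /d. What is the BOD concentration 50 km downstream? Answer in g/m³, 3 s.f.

Travel time t = 50 km / 0.64 m/s = 5e+04/0.64 = 7.812e+04 s = 0.9042 d.
First-order decay: C = 55·exp(−0.20·0.9042) = 55·0.8346 = 45.9 g/m³.

45.9 g/m³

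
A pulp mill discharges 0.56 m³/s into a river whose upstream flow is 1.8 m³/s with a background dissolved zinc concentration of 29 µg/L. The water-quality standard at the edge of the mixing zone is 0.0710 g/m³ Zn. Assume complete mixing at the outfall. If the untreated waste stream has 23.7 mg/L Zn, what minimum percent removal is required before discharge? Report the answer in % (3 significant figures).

99.1 %

29 µg/L = 0.029 mg/L.
Mass balance: 0.071·2.36 = 0.56·Cₑ + 1.8·0.029.
Cₑ = (0.1676 − 0.0522) / 0.56 = 0.206 mg/L.
Required removal = 1 − 0.206/23.7 = 99.13 %.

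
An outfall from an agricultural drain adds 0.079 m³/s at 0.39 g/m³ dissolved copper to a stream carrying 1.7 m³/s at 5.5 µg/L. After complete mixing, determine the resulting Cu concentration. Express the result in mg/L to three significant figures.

0.0226 mg/L

5.5 µg/L = 0.0055 mg/L.
Flow-weighted mixing gives C = (0.079·0.39 + 1.7·0.0055) / (0.079 + 1.7) = 0.04016/1.779 = 0.02257 mg/L.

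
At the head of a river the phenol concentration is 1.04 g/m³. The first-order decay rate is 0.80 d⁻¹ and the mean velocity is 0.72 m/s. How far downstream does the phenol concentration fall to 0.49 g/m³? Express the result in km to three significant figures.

From C = C₀·e^(−kt), t = ln(C₀/C)/k = ln(1.04/0.49)/0.80 = 0.7526/0.80 = 0.9407 d.
Distance = v·t = 0.72 m/s × 8.128e+04 s = 5.852e+04 m = 58.52 km.

58.5 km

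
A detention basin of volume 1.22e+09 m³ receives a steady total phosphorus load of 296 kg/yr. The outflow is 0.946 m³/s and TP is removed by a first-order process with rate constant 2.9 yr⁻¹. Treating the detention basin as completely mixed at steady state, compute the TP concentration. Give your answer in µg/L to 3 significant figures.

Outflow Q = 0.946 m³/s × 3.156e+07 s/yr = 2.985e+07 m³/yr.
Steady-state CSTR mass balance: W = Q·C + k·V·C, so C = W/(Q + kV).
Q + kV = 2.985e+07 + 2.9·1.22e+09 = 3.568e+09 m³/yr.
C = 296/3.568e+09 = 8.296e-08 kg/m³ = 8.296e-05 mg/L = 0.08296 µg/L.

0.0830 µg/L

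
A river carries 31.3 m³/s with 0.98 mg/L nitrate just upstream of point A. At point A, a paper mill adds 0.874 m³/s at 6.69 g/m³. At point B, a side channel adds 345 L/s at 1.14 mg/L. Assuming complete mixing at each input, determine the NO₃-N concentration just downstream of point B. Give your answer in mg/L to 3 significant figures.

After input A: C = (31.3·0.98 + 0.874·6.69) / 32.17 = 1.135 mg/L.
345 L/s = 0.345 m³/s.
After input B: C = (32.17·1.135 + 0.345·1.14) / 32.52 = 1.135 mg/L.

1.14 mg/L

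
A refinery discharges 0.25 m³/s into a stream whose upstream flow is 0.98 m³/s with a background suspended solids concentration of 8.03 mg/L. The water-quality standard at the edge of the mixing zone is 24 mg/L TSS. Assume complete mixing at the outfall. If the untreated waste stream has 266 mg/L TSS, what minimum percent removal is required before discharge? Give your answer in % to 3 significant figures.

Mass balance: 24·1.23 = 0.25·Cₑ + 0.98·8.03.
Cₑ = (29.52 − 7.869) / 0.25 = 86.6 mg/L.
Required removal = 1 − 86.6/266 = 67.44 %.

67.4 %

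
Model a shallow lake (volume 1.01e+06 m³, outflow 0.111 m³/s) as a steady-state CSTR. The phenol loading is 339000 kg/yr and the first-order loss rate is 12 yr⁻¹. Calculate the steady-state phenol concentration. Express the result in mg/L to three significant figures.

Outflow Q = 0.111 m³/s × 3.156e+07 s/yr = 3.503e+06 m³/yr.
Steady-state CSTR mass balance: W = Q·C + k·V·C, so C = W/(Q + kV).
Q + kV = 3.503e+06 + 12·1.01e+06 = 1.562e+07 m³/yr.
C = 339000/1.562e+07 = 0.0217 kg/m³ = 21.7 mg/L.

21.7 mg/L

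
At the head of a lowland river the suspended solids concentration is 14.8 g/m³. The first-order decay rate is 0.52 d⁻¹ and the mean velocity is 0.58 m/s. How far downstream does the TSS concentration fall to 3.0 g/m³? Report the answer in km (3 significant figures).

154 km

From C = C₀·e^(−kt), t = ln(C₀/C)/k = ln(14.8/3.0)/0.52 = 1.596/0.52 = 3.069 d.
Distance = v·t = 0.58 m/s × 2.652e+05 s = 1.538e+05 m = 153.8 km.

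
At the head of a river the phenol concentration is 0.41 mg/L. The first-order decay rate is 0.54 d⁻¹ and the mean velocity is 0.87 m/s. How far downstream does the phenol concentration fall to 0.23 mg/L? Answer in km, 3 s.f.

80.5 km

From C = C₀·e^(−kt), t = ln(C₀/C)/k = ln(0.41/0.23)/0.54 = 0.5781/0.54 = 1.071 d.
Distance = v·t = 0.87 m/s × 9.249e+04 s = 8.047e+04 m = 80.47 km.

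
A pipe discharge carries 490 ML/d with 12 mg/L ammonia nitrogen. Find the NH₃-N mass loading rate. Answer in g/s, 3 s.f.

490 ML/d = 5.671 m³/s.
Mass flux = Q·C = 5.671 m³/s × 12 g/m³ = 68.06 g/s.

68.1 g/s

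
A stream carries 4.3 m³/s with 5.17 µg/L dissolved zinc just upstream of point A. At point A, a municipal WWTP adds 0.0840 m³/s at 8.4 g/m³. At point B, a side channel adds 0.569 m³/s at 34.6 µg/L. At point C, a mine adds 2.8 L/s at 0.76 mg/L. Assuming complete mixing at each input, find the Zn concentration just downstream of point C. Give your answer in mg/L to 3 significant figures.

0.151 mg/L

5.17 µg/L = 0.00517 mg/L.
After input A: C = (4.3·0.00517 + 0.084·8.4) / 4.384 = 0.166 mg/L.
34.6 µg/L = 0.0346 mg/L.
After input B: C = (4.384·0.166 + 0.569·0.0346) / 4.953 = 0.1509 mg/L.
2.8 L/s = 0.0028 m³/s.
After input C: C = (4.953·0.1509 + 0.0028·0.76) / 4.956 = 0.1513 mg/L.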